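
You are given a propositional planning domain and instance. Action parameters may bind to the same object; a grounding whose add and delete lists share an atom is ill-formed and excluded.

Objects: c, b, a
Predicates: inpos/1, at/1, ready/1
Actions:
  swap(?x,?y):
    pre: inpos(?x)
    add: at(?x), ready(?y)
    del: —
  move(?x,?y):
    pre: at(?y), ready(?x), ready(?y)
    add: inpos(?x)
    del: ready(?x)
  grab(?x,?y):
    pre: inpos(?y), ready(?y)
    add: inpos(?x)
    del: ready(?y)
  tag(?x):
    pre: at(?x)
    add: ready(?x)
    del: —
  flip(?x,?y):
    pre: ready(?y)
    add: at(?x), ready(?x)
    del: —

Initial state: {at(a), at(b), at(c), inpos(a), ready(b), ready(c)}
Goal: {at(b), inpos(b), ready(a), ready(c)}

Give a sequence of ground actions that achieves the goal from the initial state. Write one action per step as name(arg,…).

1. swap(a,a)  →  {at(a), at(b), at(c), inpos(a), ready(a), ready(b), ready(c)}
2. move(b,c)  →  {at(a), at(b), at(c), inpos(a), inpos(b), ready(a), ready(c)}

swap(a,a); move(b,c)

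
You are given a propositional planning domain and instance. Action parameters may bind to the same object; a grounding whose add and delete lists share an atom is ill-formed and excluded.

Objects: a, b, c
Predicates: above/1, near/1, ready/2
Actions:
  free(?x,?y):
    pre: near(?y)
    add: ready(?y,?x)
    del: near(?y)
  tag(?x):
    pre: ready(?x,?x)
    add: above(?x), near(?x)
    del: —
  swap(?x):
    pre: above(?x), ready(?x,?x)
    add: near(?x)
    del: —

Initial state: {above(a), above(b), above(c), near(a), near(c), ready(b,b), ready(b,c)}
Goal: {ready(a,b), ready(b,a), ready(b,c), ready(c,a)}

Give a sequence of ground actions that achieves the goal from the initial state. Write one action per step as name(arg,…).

1. free(a,c)  →  {above(a), above(b), above(c), near(a), ready(b,b), ready(b,c), ready(c,a)}
2. free(b,a)  →  {above(a), above(b), above(c), ready(a,b), ready(b,b), ready(b,c), ready(c,a)}
3. tag(b)  →  {above(a), above(b), above(c), near(b), ready(a,b), ready(b,b), ready(b,c), ready(c,a)}
4. free(a,b)  →  {above(a), above(b), above(c), ready(a,b), ready(b,a), ready(b,b), ready(b,c), ready(c,a)}

free(a,c); free(b,a); tag(b); free(a,b)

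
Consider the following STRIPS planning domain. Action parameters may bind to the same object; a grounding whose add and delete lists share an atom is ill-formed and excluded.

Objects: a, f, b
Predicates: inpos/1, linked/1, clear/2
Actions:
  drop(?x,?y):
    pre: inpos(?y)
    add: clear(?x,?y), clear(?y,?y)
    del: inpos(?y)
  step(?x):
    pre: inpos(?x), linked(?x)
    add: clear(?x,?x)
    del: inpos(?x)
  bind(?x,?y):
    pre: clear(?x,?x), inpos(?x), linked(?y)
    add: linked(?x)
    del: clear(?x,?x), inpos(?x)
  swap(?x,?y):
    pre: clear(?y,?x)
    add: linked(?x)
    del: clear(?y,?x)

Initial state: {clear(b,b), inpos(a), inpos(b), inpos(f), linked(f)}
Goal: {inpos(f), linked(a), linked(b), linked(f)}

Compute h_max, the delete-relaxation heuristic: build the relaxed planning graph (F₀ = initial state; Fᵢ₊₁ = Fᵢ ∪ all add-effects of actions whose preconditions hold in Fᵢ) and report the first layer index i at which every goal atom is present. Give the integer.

2

F0 = init (5 atoms)
F1 = F0 ∪ {clear(a,a), clear(a,b), clear(a,f), clear(b,a), clear(b,f), clear(f,a), clear(f,b), clear(f,f), linked(b)}  (14 atoms)
F2 = F1 ∪ {linked(a)}  (15 atoms)
goal ⊆ F2  ⇒  h_max = 2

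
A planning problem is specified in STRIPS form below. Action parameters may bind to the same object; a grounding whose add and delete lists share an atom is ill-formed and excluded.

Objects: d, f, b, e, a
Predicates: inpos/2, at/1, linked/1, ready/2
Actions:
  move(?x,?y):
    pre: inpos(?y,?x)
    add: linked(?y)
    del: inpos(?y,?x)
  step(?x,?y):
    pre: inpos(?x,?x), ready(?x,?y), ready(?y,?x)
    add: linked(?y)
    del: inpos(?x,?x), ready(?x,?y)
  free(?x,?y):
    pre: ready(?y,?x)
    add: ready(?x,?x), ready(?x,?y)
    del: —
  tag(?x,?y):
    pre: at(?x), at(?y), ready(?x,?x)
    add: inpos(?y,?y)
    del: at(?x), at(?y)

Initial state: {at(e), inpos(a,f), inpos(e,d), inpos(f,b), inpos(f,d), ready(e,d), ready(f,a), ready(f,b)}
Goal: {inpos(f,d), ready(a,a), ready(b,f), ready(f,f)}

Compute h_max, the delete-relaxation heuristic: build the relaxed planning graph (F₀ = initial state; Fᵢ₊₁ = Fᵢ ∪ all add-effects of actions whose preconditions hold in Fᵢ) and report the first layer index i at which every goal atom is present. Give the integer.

2

F0 = init (8 atoms)
F1 = F0 ∪ {linked(a), linked(e), linked(f), ready(a,a), ready(a,f), ready(b,b), ready(b,f), ready(d,d), ready(d,e)}  (17 atoms)
F2 = F1 ∪ {ready(e,e), ready(f,f)}  (19 atoms)
goal ⊆ F2  ⇒  h_max = 2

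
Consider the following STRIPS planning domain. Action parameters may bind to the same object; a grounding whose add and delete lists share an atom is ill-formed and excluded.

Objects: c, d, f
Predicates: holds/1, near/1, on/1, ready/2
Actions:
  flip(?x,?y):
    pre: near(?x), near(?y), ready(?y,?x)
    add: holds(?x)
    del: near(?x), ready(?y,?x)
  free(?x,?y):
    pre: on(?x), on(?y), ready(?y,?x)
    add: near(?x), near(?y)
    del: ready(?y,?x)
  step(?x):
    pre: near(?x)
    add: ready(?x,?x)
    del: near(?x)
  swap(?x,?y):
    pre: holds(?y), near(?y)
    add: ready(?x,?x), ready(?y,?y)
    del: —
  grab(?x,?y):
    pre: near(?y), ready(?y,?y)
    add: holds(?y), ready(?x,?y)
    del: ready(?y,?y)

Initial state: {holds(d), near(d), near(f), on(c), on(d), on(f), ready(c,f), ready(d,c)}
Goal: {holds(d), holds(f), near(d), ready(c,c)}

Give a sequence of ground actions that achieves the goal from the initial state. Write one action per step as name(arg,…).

1. free(c,d)  →  {holds(d), near(c), near(d), near(f), on(c), on(d), on(f), ready(c,f)}
2. flip(f,c)  →  {holds(d), holds(f), near(c), near(d), on(c), on(d), on(f)}
3. step(c)  →  {holds(d), holds(f), near(d), on(c), on(d), on(f), ready(c,c)}

free(c,d); flip(f,c); step(c)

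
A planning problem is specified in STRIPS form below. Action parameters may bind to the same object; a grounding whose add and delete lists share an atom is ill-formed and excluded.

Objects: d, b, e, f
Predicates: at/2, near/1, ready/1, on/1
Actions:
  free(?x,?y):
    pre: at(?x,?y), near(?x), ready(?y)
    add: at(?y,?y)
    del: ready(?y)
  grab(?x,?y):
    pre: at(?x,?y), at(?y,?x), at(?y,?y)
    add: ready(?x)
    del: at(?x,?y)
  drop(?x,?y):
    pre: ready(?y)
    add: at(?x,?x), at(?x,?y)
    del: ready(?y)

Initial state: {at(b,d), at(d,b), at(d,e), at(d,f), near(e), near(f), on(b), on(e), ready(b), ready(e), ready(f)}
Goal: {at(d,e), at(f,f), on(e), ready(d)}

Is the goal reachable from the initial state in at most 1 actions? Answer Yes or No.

1. drop(d,b)  →  {at(b,d), at(d,b), at(d,d), at(d,e), at(d,f), near(e), near(f), on(b), on(e), ready(e), ready(f)}
2. grab(d,d)  →  {at(b,d), at(d,b), at(d,e), at(d,f), near(e), near(f), on(b), on(e), ready(d), ready(e), ready(f)}
3. drop(f,e)  →  {at(b,d), at(d,b), at(d,e), at(d,f), at(f,e), at(f,f), near(e), near(f), on(b), on(e), ready(d), ready(f)}
optimal plan length = 3; 3 > 1

No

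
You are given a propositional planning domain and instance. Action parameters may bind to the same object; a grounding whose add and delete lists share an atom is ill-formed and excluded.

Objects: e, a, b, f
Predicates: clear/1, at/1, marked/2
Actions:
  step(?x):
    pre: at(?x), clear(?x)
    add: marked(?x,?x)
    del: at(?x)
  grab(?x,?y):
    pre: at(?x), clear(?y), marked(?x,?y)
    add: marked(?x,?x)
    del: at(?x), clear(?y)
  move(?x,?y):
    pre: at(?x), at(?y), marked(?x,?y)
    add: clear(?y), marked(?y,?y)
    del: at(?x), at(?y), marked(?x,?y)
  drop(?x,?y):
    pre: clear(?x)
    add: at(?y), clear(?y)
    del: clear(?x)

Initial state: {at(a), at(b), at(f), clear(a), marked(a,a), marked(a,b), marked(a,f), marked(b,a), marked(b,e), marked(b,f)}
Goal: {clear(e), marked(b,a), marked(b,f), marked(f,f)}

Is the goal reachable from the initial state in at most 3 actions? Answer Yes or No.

Yes

1. move(a,f)  →  {at(b), clear(a), clear(f), marked(a,a), marked(a,b), marked(b,a), marked(b,e), marked(b,f), marked(f,f)}
2. drop(a,e)  →  {at(b), at(e), clear(e), clear(f), marked(a,a), marked(a,b), marked(b,a), marked(b,e), marked(b,f), marked(f,f)}
optimal plan length = 2; 2 ≤ 3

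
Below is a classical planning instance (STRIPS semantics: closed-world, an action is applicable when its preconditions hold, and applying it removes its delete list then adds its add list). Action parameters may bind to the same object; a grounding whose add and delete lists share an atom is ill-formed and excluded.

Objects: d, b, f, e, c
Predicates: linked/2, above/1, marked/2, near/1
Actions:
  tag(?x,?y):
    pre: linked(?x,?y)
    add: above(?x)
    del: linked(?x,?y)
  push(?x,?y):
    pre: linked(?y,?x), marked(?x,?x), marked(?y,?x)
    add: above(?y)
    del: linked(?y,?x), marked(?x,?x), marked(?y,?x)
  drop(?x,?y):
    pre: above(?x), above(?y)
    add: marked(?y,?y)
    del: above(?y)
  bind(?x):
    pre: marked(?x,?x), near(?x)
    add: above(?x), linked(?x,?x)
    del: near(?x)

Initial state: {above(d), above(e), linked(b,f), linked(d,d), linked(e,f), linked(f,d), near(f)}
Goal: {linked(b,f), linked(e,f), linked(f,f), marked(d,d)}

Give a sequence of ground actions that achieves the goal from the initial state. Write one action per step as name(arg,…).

tag(f,d); drop(d,d); drop(f,f); bind(f)

1. tag(f,d)  →  {above(d), above(e), above(f), linked(b,f), linked(d,d), linked(e,f), near(f)}
2. drop(d,d)  →  {above(e), above(f), linked(b,f), linked(d,d), linked(e,f), marked(d,d), near(f)}
3. drop(f,f)  →  {above(e), linked(b,f), linked(d,d), linked(e,f), marked(d,d), marked(f,f), near(f)}
4. bind(f)  →  {above(e), above(f), linked(b,f), linked(d,d), linked(e,f), linked(f,f), marked(d,d), marked(f,f)}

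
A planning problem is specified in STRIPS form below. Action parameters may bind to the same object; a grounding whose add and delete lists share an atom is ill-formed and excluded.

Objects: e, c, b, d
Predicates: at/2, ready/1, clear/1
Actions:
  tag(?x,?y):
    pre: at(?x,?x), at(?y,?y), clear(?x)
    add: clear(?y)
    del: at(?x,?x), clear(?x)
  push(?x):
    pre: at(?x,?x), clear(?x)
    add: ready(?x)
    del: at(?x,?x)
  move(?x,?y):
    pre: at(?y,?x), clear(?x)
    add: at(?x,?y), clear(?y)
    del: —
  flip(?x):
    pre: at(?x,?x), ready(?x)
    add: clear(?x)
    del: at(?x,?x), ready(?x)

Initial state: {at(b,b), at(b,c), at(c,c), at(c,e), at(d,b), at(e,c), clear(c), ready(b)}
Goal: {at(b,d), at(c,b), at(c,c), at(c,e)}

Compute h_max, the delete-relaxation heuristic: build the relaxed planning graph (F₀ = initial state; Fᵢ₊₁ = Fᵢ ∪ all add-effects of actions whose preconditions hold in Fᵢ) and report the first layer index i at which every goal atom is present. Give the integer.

F0 = init (8 atoms)
F1 = F0 ∪ {at(c,b), clear(b), clear(e), ready(c)}  (12 atoms)
F2 = F1 ∪ {at(b,d), clear(d)}  (14 atoms)
goal ⊆ F2  ⇒  h_max = 2

2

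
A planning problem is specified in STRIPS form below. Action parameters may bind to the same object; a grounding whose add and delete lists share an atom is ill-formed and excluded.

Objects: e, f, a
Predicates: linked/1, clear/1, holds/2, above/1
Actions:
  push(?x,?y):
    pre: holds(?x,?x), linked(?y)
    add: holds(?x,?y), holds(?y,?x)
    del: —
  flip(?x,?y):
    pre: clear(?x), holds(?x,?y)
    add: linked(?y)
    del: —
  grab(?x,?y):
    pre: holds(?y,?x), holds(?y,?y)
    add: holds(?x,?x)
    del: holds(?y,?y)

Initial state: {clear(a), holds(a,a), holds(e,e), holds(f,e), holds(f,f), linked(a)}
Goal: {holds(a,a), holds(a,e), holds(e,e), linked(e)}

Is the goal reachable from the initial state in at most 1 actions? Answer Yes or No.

No

1. push(e,a)  →  {clear(a), holds(a,a), holds(a,e), holds(e,a), holds(e,e), holds(f,e), holds(f,f), linked(a)}
2. flip(a,e)  →  {clear(a), holds(a,a), holds(a,e), holds(e,a), holds(e,e), holds(f,e), holds(f,f), linked(a), linked(e)}
optimal plan length = 2; 2 > 1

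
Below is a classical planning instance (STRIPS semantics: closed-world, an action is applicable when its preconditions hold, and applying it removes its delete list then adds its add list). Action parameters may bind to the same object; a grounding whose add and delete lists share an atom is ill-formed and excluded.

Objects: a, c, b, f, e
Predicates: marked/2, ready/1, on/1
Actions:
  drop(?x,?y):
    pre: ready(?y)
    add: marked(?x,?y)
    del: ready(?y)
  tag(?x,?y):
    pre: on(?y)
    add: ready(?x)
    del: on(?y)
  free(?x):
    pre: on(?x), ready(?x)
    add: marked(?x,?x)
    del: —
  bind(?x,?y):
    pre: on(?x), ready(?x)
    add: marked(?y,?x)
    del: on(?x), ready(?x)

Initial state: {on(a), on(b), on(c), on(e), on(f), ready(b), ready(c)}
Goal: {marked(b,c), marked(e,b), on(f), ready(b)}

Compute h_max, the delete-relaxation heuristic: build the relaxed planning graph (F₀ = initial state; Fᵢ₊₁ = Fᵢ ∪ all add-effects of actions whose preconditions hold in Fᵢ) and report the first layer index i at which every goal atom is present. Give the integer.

1

F0 = init (7 atoms)
F1 = F0 ∪ {marked(a,b), marked(a,c), marked(b,b), marked(b,c), marked(c,b), marked(c,c), marked(e,b), marked(e,c), marked(f,b), marked(f,c), ready(a), ready(e), ready(f)}  (20 atoms)
goal ⊆ F1  ⇒  h_max = 1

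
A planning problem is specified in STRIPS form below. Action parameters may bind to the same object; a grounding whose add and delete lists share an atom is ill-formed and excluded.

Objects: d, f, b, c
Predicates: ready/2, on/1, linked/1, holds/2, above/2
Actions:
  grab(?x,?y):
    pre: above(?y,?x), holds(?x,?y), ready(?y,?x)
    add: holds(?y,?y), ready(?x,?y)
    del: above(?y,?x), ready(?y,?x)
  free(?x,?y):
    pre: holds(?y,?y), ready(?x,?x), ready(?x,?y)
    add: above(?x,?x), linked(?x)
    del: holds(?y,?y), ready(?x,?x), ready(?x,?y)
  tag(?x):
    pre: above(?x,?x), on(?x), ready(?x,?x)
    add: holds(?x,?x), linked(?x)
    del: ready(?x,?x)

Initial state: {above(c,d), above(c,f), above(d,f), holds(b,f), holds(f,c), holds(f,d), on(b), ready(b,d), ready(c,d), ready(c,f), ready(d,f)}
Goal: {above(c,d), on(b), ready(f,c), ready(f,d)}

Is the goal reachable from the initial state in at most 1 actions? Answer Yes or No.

No

1. grab(f,d)  →  {above(c,d), above(c,f), holds(b,f), holds(d,d), holds(f,c), holds(f,d), on(b), ready(b,d), ready(c,d), ready(c,f), ready(f,d)}
2. grab(f,c)  →  {above(c,d), holds(b,f), holds(c,c), holds(d,d), holds(f,c), holds(f,d), on(b), ready(b,d), ready(c,d), ready(f,c), ready(f,d)}
optimal plan length = 2; 2 > 1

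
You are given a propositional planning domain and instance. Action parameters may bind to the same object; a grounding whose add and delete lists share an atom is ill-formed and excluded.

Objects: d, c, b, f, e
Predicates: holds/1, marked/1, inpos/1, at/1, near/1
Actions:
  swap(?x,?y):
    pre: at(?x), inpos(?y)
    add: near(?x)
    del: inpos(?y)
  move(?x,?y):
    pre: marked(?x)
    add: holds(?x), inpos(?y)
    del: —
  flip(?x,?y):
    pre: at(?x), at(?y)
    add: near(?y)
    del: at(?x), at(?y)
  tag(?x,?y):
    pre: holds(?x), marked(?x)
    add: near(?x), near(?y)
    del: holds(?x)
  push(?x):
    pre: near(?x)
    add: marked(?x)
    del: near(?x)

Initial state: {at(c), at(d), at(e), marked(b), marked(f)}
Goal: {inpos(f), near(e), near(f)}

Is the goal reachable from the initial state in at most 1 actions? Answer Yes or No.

No

1. move(f,f)  →  {at(c), at(d), at(e), holds(f), inpos(f), marked(b), marked(f)}
2. tag(f,e)  →  {at(c), at(d), at(e), inpos(f), marked(b), marked(f), near(e), near(f)}
optimal plan length = 2; 2 > 1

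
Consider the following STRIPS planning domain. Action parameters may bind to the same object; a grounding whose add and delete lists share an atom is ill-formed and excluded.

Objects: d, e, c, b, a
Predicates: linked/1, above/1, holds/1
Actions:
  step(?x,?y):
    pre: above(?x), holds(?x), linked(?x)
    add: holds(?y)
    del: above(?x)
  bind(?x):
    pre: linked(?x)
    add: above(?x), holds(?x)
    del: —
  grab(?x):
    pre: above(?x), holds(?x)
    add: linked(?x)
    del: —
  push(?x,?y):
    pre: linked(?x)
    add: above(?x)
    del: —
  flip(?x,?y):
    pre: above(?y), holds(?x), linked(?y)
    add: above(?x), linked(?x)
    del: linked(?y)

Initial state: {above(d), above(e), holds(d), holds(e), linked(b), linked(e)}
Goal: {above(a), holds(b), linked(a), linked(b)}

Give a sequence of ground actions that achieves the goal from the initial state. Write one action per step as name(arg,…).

1. bind(b)  →  {above(b), above(d), above(e), holds(b), holds(d), holds(e), linked(b), linked(e)}
2. step(b,a)  →  {above(d), above(e), holds(a), holds(b), holds(d), holds(e), linked(b), linked(e)}
3. flip(a,e)  →  {above(a), above(d), above(e), holds(a), holds(b), holds(d), holds(e), linked(a), linked(b)}

bind(b); step(b,a); flip(a,e)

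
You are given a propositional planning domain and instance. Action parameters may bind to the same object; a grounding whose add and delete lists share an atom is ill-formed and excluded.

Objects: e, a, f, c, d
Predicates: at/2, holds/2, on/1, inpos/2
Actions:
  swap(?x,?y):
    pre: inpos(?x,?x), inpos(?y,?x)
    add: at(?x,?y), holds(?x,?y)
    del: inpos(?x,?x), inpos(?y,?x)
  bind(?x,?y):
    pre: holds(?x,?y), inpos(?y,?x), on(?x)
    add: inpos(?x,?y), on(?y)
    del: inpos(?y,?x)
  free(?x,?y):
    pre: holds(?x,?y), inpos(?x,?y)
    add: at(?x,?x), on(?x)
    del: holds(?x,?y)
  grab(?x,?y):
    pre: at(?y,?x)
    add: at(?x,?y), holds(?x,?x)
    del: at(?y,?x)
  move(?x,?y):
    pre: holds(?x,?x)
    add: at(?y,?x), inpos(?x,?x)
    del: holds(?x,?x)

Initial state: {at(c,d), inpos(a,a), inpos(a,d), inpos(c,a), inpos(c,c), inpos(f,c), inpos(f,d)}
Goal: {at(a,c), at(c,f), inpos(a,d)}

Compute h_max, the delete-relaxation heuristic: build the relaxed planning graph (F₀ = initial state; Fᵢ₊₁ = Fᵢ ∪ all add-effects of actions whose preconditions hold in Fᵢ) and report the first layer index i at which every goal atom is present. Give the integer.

1

F0 = init (7 atoms)
F1 = F0 ∪ {at(a,a), at(a,c), at(c,c), at(c,f), at(d,c), holds(a,a), holds(a,c), holds(c,c), holds(c,f), holds(d,d)}  (17 atoms)
goal ⊆ F1  ⇒  h_max = 1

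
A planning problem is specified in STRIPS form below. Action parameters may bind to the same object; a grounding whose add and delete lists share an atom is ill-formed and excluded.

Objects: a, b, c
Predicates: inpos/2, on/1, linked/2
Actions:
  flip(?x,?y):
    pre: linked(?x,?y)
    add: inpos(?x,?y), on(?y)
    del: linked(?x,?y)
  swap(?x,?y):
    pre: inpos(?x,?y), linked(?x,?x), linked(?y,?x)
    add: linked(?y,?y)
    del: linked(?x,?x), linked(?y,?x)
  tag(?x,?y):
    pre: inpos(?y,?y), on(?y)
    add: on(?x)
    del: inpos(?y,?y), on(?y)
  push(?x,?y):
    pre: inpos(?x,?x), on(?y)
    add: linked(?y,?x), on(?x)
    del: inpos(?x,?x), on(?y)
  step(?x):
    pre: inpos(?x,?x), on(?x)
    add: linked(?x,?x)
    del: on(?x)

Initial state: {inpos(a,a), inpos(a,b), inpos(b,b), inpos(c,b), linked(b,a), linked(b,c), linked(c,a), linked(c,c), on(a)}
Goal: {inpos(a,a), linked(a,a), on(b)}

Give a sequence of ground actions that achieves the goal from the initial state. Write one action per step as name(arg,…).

1. flip(b,c)  →  {inpos(a,a), inpos(a,b), inpos(b,b), inpos(b,c), inpos(c,b), linked(b,a), linked(c,a), linked(c,c), on(a), on(c)}
2. push(b,c)  →  {inpos(a,a), inpos(a,b), inpos(b,c), inpos(c,b), linked(b,a), linked(c,a), linked(c,b), linked(c,c), on(a), on(b)}
3. step(a)  →  {inpos(a,a), inpos(a,b), inpos(b,c), inpos(c,b), linked(a,a), linked(b,a), linked(c,a), linked(c,b), linked(c,c), on(b)}

flip(b,c); push(b,c); step(a)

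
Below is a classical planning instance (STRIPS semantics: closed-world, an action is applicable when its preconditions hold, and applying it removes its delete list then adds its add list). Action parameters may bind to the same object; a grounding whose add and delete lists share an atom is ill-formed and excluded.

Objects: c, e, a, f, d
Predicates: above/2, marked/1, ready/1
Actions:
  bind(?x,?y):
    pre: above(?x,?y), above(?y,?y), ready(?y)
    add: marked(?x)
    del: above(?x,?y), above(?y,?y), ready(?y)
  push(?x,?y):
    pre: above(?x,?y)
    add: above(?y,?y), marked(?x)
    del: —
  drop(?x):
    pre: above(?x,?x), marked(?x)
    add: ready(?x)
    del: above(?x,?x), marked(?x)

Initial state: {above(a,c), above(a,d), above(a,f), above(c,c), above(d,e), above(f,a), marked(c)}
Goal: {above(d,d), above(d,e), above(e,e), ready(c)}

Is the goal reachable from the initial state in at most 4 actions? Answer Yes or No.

1. push(a,d)  →  {above(a,c), above(a,d), above(a,f), above(c,c), above(d,d), above(d,e), above(f,a), marked(a), marked(c)}
2. push(d,e)  →  {above(a,c), above(a,d), above(a,f), above(c,c), above(d,d), above(d,e), above(e,e), above(f,a), marked(a), marked(c), marked(d)}
3. drop(c)  →  {above(a,c), above(a,d), above(a,f), above(d,d), above(d,e), above(e,e), above(f,a), marked(a), marked(d), ready(c)}
optimal plan length = 3; 3 ≤ 4

Yes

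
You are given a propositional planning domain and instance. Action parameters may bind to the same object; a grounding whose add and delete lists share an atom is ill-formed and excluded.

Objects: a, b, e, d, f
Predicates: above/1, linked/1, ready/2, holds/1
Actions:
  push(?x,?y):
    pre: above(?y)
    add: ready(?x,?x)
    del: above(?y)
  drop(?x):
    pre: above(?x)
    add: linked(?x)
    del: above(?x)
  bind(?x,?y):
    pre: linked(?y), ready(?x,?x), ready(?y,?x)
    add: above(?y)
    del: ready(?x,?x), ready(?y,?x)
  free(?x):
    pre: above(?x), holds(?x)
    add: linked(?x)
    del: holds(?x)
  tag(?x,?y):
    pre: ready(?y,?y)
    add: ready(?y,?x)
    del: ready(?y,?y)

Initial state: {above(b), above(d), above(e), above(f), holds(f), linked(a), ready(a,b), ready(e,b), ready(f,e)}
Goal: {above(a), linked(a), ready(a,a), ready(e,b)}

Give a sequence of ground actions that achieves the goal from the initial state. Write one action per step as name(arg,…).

1. push(a,b)  →  {above(d), above(e), above(f), holds(f), linked(a), ready(a,a), ready(a,b), ready(e,b), ready(f,e)}
2. push(b,e)  →  {above(d), above(f), holds(f), linked(a), ready(a,a), ready(a,b), ready(b,b), ready(e,b), ready(f,e)}
3. bind(b,a)  →  {above(a), above(d), above(f), holds(f), linked(a), ready(a,a), ready(e,b), ready(f,e)}

push(a,b); push(b,e); bind(b,a)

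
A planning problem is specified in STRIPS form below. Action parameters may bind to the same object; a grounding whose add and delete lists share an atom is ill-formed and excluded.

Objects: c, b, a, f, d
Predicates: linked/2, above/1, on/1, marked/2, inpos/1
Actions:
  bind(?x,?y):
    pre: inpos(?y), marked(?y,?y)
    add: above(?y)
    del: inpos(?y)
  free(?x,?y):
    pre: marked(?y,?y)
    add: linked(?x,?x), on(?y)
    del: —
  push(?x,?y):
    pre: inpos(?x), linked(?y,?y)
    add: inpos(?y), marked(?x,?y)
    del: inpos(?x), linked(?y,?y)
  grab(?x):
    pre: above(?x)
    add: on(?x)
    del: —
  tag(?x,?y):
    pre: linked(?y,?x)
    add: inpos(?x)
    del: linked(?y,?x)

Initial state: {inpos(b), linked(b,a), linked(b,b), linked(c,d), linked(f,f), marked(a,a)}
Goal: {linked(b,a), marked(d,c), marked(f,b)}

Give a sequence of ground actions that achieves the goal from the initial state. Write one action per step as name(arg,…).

1. free(c,a)  →  {inpos(b), linked(b,a), linked(b,b), linked(c,c), linked(c,d), linked(f,f), marked(a,a), on(a)}
2. push(b,f)  →  {inpos(f), linked(b,a), linked(b,b), linked(c,c), linked(c,d), marked(a,a), marked(b,f), on(a)}
3. push(f,b)  →  {inpos(b), linked(b,a), linked(c,c), linked(c,d), marked(a,a), marked(b,f), marked(f,b), on(a)}
4. tag(d,c)  →  {inpos(b), inpos(d), linked(b,a), linked(c,c), marked(a,a), marked(b,f), marked(f,b), on(a)}
5. push(d,c)  →  {inpos(b), inpos(c), linked(b,a), marked(a,a), marked(b,f), marked(d,c), marked(f,b), on(a)}

free(c,a); push(b,f); push(f,b); tag(d,c); push(d,c)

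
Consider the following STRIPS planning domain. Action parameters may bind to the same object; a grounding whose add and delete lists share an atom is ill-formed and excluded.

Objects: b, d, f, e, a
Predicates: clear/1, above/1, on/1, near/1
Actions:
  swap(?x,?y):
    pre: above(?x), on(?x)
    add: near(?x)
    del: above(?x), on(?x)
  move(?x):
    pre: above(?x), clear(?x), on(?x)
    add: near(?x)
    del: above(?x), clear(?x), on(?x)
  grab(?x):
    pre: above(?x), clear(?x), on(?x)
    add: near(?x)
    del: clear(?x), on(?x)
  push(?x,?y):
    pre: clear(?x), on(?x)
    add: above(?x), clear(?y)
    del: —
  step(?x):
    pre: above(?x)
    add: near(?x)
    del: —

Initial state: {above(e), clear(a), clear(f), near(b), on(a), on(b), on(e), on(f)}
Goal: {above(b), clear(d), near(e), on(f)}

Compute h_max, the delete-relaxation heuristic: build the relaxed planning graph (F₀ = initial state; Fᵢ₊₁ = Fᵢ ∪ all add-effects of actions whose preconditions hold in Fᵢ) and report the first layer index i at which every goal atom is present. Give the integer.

2

F0 = init (8 atoms)
F1 = F0 ∪ {above(a), above(f), clear(b), clear(d), clear(e), near(e)}  (14 atoms)
F2 = F1 ∪ {above(b), near(a), near(f)}  (17 atoms)
goal ⊆ F2  ⇒  h_max = 2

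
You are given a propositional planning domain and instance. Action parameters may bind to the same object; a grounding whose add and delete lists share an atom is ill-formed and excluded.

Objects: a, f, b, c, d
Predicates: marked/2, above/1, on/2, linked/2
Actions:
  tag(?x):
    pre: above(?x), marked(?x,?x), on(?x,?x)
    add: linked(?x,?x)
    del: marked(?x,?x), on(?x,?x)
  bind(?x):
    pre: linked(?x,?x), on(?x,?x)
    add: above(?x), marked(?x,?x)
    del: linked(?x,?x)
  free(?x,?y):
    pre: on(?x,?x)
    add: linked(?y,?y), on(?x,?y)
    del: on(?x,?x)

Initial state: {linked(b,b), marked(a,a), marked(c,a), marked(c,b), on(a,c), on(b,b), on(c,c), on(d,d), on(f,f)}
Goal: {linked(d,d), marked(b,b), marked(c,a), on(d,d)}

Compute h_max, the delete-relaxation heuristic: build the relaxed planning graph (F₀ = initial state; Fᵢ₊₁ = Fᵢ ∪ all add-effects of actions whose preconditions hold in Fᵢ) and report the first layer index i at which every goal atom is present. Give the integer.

F0 = init (9 atoms)
F1 = F0 ∪ {above(b), linked(a,a), linked(c,c), linked(d,d), linked(f,f), marked(b,b), on(b,a), on(b,c), on(b,d), on(b,f), on(c,a), on(c,b), on(c,d), on(c,f), on(d,a), on(d,b), on(d,c), on(d,f), on(f,a), on(f,b), on(f,c), on(f,d)}  (31 atoms)
goal ⊆ F1  ⇒  h_max = 1

1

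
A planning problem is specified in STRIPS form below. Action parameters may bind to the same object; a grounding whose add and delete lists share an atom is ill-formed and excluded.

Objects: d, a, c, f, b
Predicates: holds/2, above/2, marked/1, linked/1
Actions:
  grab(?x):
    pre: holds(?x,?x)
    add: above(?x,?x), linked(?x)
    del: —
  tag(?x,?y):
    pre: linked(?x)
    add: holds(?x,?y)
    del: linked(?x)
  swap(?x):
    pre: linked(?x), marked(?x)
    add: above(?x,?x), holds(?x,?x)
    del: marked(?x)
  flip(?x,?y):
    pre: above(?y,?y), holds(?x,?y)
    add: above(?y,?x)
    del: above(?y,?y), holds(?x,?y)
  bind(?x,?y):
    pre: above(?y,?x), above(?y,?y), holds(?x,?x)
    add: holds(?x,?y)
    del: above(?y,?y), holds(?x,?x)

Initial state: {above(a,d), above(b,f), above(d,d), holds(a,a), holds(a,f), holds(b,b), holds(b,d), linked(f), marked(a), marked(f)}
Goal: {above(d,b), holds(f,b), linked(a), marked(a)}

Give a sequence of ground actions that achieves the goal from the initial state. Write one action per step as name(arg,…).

grab(a); tag(f,b); flip(b,d)

1. grab(a)  →  {above(a,a), above(a,d), above(b,f), above(d,d), holds(a,a), holds(a,f), holds(b,b), holds(b,d), linked(a), linked(f), marked(a), marked(f)}
2. tag(f,b)  →  {above(a,a), above(a,d), above(b,f), above(d,d), holds(a,a), holds(a,f), holds(b,b), holds(b,d), holds(f,b), linked(a), marked(a), marked(f)}
3. flip(b,d)  →  {above(a,a), above(a,d), above(b,f), above(d,b), holds(a,a), holds(a,f), holds(b,b), holds(f,b), linked(a), marked(a), marked(f)}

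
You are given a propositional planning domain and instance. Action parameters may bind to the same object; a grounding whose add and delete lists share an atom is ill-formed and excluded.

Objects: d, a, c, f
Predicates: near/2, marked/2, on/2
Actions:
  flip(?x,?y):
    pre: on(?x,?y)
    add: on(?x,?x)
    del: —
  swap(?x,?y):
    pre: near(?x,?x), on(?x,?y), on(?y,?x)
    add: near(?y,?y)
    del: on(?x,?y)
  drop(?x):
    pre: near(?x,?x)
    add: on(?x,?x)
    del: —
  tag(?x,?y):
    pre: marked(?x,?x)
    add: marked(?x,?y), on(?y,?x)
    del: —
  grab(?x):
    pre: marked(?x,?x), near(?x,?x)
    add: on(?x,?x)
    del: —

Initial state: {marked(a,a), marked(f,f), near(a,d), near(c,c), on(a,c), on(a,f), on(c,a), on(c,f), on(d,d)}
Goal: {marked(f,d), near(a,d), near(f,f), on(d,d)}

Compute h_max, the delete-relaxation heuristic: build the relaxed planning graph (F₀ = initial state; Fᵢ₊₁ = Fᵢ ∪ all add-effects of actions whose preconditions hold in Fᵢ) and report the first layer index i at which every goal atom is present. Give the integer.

F0 = init (9 atoms)
F1 = F0 ∪ {marked(a,c), marked(a,d), marked(a,f), marked(f,a), marked(f,c), marked(f,d), near(a,a), on(a,a), on(c,c), on(d,a), on(d,f), on(f,a), on(f,f)}  (22 atoms)
F2 = F1 ∪ {near(f,f)}  (23 atoms)
goal ⊆ F2  ⇒  h_max = 2

2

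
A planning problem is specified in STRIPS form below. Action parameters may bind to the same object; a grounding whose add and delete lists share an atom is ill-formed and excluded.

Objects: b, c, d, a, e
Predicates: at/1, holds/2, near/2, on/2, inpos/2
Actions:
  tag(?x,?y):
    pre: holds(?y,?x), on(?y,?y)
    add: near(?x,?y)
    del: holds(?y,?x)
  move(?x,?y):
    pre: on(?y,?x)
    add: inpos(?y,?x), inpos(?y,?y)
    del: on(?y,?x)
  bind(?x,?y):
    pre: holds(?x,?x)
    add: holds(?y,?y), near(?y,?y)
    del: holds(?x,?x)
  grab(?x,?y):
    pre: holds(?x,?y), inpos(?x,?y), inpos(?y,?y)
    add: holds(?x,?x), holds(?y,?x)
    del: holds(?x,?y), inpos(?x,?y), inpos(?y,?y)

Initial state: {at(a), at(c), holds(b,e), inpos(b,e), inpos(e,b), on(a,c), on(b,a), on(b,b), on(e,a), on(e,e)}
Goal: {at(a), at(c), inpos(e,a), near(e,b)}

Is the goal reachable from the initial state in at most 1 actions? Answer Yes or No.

1. tag(e,b)  →  {at(a), at(c), inpos(b,e), inpos(e,b), near(e,b), on(a,c), on(b,a), on(b,b), on(e,a), on(e,e)}
2. move(a,e)  →  {at(a), at(c), inpos(b,e), inpos(e,a), inpos(e,b), inpos(e,e), near(e,b), on(a,c), on(b,a), on(b,b), on(e,e)}
optimal plan length = 2; 2 > 1

No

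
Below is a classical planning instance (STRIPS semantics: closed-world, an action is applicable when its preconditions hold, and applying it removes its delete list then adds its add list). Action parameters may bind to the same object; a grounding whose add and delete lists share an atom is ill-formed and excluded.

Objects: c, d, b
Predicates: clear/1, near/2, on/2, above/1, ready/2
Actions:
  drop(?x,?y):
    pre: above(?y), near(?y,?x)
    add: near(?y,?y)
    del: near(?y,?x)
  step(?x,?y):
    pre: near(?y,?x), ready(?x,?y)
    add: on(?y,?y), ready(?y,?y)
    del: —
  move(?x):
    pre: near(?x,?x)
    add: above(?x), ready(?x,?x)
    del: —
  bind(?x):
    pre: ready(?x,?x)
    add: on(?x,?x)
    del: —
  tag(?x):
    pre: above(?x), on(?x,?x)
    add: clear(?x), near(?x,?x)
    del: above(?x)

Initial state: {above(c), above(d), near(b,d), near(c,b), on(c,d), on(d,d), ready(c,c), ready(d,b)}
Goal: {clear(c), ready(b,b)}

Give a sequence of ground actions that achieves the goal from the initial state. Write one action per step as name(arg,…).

step(d,b); bind(c); tag(c)

1. step(d,b)  →  {above(c), above(d), near(b,d), near(c,b), on(b,b), on(c,d), on(d,d), ready(b,b), ready(c,c), ready(d,b)}
2. bind(c)  →  {above(c), above(d), near(b,d), near(c,b), on(b,b), on(c,c), on(c,d), on(d,d), ready(b,b), ready(c,c), ready(d,b)}
3. tag(c)  →  {above(d), clear(c), near(b,d), near(c,b), near(c,c), on(b,b), on(c,c), on(c,d), on(d,d), ready(b,b), ready(c,c), ready(d,b)}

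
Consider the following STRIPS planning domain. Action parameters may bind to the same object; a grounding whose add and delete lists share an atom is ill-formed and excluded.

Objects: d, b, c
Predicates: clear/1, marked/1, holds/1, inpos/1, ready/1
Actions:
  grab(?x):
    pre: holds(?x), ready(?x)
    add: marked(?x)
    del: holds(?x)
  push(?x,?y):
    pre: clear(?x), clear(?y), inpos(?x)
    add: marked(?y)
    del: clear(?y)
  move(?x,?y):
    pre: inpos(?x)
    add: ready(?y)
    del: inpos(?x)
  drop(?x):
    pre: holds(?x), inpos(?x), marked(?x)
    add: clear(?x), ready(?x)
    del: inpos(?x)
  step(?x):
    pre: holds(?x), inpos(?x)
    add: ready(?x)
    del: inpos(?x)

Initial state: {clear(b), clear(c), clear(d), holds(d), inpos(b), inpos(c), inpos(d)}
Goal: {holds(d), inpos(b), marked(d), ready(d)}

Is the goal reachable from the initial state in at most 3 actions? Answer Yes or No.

1. push(d,d)  →  {clear(b), clear(c), holds(d), inpos(b), inpos(c), inpos(d), marked(d)}
2. move(d,d)  →  {clear(b), clear(c), holds(d), inpos(b), inpos(c), marked(d), ready(d)}
optimal plan length = 2; 2 ≤ 3

Yes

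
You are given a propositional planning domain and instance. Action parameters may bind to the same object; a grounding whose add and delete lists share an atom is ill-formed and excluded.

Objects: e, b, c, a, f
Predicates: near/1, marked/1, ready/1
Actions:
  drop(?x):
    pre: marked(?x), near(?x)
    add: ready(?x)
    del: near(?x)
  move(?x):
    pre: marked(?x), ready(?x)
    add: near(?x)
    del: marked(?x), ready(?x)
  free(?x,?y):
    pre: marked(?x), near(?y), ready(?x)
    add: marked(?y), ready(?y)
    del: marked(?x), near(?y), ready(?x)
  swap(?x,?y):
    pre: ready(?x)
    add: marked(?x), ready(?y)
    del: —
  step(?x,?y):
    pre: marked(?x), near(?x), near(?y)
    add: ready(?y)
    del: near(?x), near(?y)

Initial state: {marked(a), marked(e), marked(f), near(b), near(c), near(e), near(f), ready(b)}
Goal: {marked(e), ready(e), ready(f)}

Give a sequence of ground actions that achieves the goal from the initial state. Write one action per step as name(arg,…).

1. drop(e)  →  {marked(a), marked(e), marked(f), near(b), near(c), near(f), ready(b), ready(e)}
2. drop(f)  →  {marked(a), marked(e), marked(f), near(b), near(c), ready(b), ready(e), ready(f)}

drop(e); drop(f)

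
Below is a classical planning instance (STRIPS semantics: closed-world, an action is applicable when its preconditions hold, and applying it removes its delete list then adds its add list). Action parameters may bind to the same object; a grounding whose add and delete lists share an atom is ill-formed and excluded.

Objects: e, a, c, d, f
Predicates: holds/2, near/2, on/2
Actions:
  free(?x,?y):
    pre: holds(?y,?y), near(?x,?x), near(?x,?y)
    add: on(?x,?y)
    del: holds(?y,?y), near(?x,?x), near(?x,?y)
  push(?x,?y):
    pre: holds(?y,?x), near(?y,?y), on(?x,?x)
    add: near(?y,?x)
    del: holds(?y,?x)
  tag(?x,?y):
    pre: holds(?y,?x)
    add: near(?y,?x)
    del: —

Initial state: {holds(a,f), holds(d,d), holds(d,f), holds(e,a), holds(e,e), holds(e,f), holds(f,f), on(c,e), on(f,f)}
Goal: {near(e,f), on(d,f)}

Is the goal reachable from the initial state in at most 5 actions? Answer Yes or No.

1. tag(d,d)  →  {holds(a,f), holds(d,d), holds(d,f), holds(e,a), holds(e,e), holds(e,f), holds(f,f), near(d,d), on(c,e), on(f,f)}
2. push(f,d)  →  {holds(a,f), holds(d,d), holds(e,a), holds(e,e), holds(e,f), holds(f,f), near(d,d), near(d,f), on(c,e), on(f,f)}
3. free(d,f)  →  {holds(a,f), holds(d,d), holds(e,a), holds(e,e), holds(e,f), on(c,e), on(d,f), on(f,f)}
4. tag(f,e)  →  {holds(a,f), holds(d,d), holds(e,a), holds(e,e), holds(e,f), near(e,f), on(c,e), on(d,f), on(f,f)}
optimal plan length = 4; 4 ≤ 5

Yes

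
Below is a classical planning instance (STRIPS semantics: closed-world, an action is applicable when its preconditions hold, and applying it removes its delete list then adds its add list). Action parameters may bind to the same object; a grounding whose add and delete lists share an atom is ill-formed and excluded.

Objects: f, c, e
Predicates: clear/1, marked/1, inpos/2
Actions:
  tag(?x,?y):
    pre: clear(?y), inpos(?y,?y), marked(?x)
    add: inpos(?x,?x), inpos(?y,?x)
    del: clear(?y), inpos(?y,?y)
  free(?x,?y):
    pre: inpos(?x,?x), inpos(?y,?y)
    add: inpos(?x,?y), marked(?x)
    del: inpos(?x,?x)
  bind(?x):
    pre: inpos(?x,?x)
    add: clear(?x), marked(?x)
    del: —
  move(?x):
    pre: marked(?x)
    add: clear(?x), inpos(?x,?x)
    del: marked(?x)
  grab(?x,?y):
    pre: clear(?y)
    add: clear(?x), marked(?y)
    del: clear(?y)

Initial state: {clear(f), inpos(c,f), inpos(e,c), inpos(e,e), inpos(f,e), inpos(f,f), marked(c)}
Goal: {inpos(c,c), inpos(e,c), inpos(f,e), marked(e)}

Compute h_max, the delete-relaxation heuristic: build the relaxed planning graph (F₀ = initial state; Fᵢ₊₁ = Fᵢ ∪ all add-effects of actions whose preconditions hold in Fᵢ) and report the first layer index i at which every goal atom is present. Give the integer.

1

F0 = init (7 atoms)
F1 = F0 ∪ {clear(c), clear(e), inpos(c,c), inpos(e,f), inpos(f,c), marked(e), marked(f)}  (14 atoms)
goal ⊆ F1  ⇒  h_max = 1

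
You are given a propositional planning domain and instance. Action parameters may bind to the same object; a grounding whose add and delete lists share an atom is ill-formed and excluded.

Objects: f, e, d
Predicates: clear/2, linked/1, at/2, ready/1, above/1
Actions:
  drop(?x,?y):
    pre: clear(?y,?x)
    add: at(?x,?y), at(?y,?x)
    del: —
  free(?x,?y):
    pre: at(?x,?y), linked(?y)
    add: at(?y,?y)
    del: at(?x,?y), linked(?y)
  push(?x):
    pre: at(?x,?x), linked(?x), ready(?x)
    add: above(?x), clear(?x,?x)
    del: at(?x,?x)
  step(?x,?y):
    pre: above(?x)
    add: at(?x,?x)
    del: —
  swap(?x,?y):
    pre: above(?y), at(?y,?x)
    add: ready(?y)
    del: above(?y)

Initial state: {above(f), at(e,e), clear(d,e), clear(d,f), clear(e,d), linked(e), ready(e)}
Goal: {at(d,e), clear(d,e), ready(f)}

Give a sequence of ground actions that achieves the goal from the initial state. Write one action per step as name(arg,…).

1. drop(f,d)  →  {above(f), at(d,f), at(e,e), at(f,d), clear(d,e), clear(d,f), clear(e,d), linked(e), ready(e)}
2. drop(e,d)  →  {above(f), at(d,e), at(d,f), at(e,d), at(e,e), at(f,d), clear(d,e), clear(d,f), clear(e,d), linked(e), ready(e)}
3. swap(d,f)  →  {at(d,e), at(d,f), at(e,d), at(e,e), at(f,d), clear(d,e), clear(d,f), clear(e,d), linked(e), ready(e), ready(f)}

drop(f,d); drop(e,d); swap(d,f)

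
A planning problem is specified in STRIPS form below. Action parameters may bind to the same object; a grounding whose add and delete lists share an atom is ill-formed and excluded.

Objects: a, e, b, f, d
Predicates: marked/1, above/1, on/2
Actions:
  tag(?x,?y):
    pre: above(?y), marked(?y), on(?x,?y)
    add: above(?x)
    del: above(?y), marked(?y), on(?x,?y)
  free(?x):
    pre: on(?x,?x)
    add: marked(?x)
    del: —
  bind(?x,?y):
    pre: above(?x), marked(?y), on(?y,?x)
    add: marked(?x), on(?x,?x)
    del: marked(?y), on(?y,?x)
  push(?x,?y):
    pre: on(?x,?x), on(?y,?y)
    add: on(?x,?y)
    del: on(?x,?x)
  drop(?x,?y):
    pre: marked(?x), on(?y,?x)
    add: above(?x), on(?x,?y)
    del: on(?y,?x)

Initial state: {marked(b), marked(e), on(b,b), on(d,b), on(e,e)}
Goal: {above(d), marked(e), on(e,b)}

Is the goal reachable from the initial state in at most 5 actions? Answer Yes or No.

1. push(e,b)  →  {marked(b), marked(e), on(b,b), on(d,b), on(e,b)}
2. drop(b,e)  →  {above(b), marked(b), marked(e), on(b,b), on(b,e), on(d,b)}
3. tag(d,b)  →  {above(d), marked(e), on(b,b), on(b,e)}
4. drop(e,b)  →  {above(d), above(e), marked(e), on(b,b), on(e,b)}
optimal plan length = 4; 4 ≤ 5

Yes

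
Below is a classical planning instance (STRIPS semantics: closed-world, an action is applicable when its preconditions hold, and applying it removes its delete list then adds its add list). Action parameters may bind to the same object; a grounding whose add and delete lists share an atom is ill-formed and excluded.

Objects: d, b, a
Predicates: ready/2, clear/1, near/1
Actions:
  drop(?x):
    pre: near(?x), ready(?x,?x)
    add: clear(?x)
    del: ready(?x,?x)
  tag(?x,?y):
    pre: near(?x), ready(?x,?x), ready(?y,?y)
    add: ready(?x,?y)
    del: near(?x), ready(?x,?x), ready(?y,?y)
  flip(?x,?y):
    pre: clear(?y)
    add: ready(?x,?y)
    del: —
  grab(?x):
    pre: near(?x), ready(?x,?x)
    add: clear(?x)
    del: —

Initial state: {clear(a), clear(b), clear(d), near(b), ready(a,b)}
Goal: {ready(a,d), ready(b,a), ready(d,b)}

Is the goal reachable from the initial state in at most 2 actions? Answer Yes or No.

No

1. flip(d,b)  →  {clear(a), clear(b), clear(d), near(b), ready(a,b), ready(d,b)}
2. flip(b,a)  →  {clear(a), clear(b), clear(d), near(b), ready(a,b), ready(b,a), ready(d,b)}
3. flip(a,d)  →  {clear(a), clear(b), clear(d), near(b), ready(a,b), ready(a,d), ready(b,a), ready(d,b)}
optimal plan length = 3; 3 > 2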